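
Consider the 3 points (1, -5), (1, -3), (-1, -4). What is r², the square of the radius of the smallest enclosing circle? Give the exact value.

Call the three points A, B, C in the order given.
Side lengths²: AB² = 4, AC² = 5, BC² = 5.
Since BC² = 5 < 5 + 4 = 9, the triangle is acute, so the smallest enclosing circle is the circumcircle.
Circumcentre = (0.25, -4), r² = 1.5625.

1.5625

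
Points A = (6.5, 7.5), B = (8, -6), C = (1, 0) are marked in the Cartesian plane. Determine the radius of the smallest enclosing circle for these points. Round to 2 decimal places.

Side lengths²: AB² = 184.5, AC² = 86.5, BC² = 85.
Since AB² = 184.5 ≥ 86.5 + 85 = 171.5, the angle opposite AB is not acute, so the smallest enclosing circle has AB as diameter.
Centre = midpoint of AB = (7.25, 0.75), r² = 184.5/4 = 46.125.
r = √(46.125) ≈ 6.79.

6.79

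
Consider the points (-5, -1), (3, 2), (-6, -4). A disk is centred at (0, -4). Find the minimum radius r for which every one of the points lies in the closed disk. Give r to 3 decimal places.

The required radius is the distance from (0, -4) to the farthest point.
Squared distances: 34, 45, 36.
Maximum is 45, attained at (3, 2).
r = √45 ≈ 6.708.

6.708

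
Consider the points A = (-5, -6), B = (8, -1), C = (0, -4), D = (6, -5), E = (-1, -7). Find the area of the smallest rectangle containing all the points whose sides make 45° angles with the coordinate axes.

90

In coordinates u = x + y, v = x − y the rectangle is axis-aligned; the map (x,y)→(u,v) scales areas by 2.
u-values: -11, 7, -4, 1, -8; range = 7 − (-11) = 18.
v-values: 1, 9, 4, 11, 6; range = 11 − 1 = 10.
Area = (18 × 10) / 2 = 90.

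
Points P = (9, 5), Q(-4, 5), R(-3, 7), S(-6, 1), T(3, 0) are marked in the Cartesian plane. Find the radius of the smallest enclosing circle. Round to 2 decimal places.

7.76

The farthest pair is P–S with squared distance 241. The circle on this segment as diameter has centre (1.5, 3) and r² = 241/4 = 60.25.
Check Q: distance² to centre = 34.25 ≤ 60.25, so it lies inside.
All remaining points lie in this disk, and no smaller disk contains both endpoints, so this is the minimum enclosing circle.
r = √(60.25) ≈ 7.76.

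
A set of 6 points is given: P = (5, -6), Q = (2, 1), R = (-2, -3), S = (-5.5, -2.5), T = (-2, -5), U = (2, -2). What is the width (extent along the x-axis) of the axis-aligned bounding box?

max x = 5, min x = -5.5, so width = 10.5.

10.5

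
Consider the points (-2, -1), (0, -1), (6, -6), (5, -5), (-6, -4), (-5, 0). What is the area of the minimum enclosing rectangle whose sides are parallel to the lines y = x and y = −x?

In coordinates u = x + y, v = x − y the rectangle is axis-aligned; the map (x,y)→(u,v) scales areas by 2.
u-values: -3, -1, 0, 0, -10, -5; range = 0 − (-10) = 10.
v-values: -1, 1, 12, 10, -2, -5; range = 12 − (-5) = 17.
Area = (10 × 17) / 2 = 85.

85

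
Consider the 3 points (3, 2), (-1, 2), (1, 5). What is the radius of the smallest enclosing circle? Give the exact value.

13/6

Call the three points A, B, C in the order given.
Side lengths²: AB² = 16, AC² = 13, BC² = 13.
Since AB² = 16 < 13 + 13 = 26, the triangle is acute, so the smallest enclosing circle is the circumcircle.
Circumcentre = (1, 17/6), r² = 169/36.
r = √(169/36) = 13/6.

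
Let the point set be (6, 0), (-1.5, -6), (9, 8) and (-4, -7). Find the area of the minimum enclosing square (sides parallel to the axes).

The bounding box has width 13 and height 15.
An axis-aligned square enclosing the set must have side ≥ max(width, height).
So the minimum side is max(13, 15) = 15.
Area = 15² = 225.

225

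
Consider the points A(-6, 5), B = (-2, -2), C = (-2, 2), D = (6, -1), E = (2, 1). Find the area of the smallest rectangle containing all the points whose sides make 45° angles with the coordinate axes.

In coordinates u = x + y, v = x − y the rectangle is axis-aligned; the map (x,y)→(u,v) scales areas by 2.
u-values: -1, -4, 0, 5, 3; range = 5 − (-4) = 9.
v-values: -11, 0, -4, 7, 1; range = 7 − (-11) = 18.
Area = (9 × 18) / 2 = 81.

81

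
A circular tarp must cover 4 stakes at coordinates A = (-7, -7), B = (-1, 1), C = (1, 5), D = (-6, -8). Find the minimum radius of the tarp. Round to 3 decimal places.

7.382

A smallest enclosing disk is always determined by at most three of the input points on its boundary.
The farthest pair is C–D with squared distance 218. The circle on this segment as diameter has centre (-2.5, -1.5) and r² = 218/4 = 54.5.
Check A: distance² to centre = 50.5 ≤ 54.5, so it lies inside.
All remaining points lie in this disk, and no smaller disk contains both endpoints, so this is the minimum enclosing circle.
r = √(54.5) ≈ 7.382.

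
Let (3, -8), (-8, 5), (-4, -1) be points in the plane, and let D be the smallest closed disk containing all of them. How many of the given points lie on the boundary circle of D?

Call the three points A, B, C in the order given.
Side lengths²: AB² = 290, AC² = 98, BC² = 52.
Since AB² = 290 ≥ 98 + 52 = 150, the angle opposite AB is not acute, so the smallest enclosing circle has AB as diameter.
Centre = midpoint of AB = (-2.5, -1.5), r² = 290/4 = 72.5.
The points at distance exactly r from the centre are (3, -8), (-8, 5) — 2 points.

2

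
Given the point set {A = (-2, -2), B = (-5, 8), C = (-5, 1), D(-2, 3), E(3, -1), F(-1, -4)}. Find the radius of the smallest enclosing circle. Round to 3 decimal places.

6.346

A smallest enclosing disk is always determined by at most three of the input points on its boundary.
The minimum enclosing circle is determined by three boundary points: B, E, F.
Their circumcentre is (-2.5, 13/6) with r² = 725/18.
The farthest remaining point A is at distance² 317/18 ≤ 725/18.
r = √(725/18) ≈ 6.346.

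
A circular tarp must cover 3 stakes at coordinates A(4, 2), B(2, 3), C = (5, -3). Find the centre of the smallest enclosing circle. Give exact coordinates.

(3.5, 0)

Side lengths²: AB² = 5, AC² = 26, BC² = 45.
Since BC² = 45 ≥ 26 + 5 = 31, the angle opposite BC is not acute, so the smallest enclosing circle has BC as diameter.
Centre = midpoint of BC = (3.5, 0), r² = 45/4 = 11.25.
Centre = (3.5, 0).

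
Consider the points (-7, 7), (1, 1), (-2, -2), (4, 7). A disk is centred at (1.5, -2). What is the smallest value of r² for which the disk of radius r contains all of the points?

153.25

The required radius is the distance from (1.5, -2) to the farthest point.
Squared distances: 153.25, 9.25, 12.25, 87.25.
Maximum is 153.25, attained at (-7, 7).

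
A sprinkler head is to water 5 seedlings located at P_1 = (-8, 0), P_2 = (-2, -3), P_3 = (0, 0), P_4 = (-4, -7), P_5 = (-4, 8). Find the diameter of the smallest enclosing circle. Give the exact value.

The farthest pair is P_4–P_5 with squared distance 225. The circle on this segment as diameter has centre (-4, 0.5) and r² = 225/4 = 56.25.
Check P_1: distance² to centre = 16.25 ≤ 56.25, so it lies inside.
All remaining points lie in this disk, and no smaller disk contains both endpoints, so this is the minimum enclosing circle.
Diameter = 2r = 2√(56.25) = 15.

15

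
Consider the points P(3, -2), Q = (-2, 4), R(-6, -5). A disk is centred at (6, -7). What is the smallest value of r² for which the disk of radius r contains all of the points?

185

The required radius is the distance from (6, -7) to the farthest point.
Squared distances: 34, 185, 148.
Maximum is 185, attained at Q.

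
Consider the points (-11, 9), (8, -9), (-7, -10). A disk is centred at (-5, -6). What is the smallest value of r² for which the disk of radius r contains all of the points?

The required radius is the distance from (-5, -6) to the farthest point.
Squared distances: 261, 178, 20.
Maximum is 261, attained at (-11, 9).

261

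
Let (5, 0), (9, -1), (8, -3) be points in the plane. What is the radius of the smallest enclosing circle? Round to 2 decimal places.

2.17

Call the three points A, B, C in the order given.
Side lengths²: AB² = 17, AC² = 18, BC² = 5.
Since AC² = 18 < 17 + 5 = 22, the triangle is acute, so the smallest enclosing circle is the circumcircle.
Circumcentre = (41/6, -7/6), r² = 85/18.
r = √(85/18) ≈ 2.17.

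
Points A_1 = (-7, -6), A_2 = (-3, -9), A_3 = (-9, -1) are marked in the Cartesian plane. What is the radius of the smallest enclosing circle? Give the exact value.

5

Side lengths²: A_1A_2² = 25, A_1A_3² = 29, A_2A_3² = 100.
Since A_2A_3² = 100 ≥ 29 + 25 = 54, the angle opposite A_2A_3 is not acute, so the smallest enclosing circle has A_2A_3 as diameter.
Centre = midpoint of A_2A_3 = (-6, -5), r² = 100/4 = 25.
r = √25 = 5.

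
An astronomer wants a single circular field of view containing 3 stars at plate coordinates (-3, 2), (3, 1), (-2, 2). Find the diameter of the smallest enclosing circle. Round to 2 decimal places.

6.08

Call the three points A, B, C in the order given.
Side lengths²: AB² = 37, AC² = 1, BC² = 26.
Since AB² = 37 ≥ 26 + 1 = 27, the angle opposite AB is not acute, so the smallest enclosing circle has AB as diameter.
Centre = midpoint of AB = (0, 1.5), r² = 37/4 = 9.25.
Diameter = 2r = 2√(9.25) ≈ 6.08.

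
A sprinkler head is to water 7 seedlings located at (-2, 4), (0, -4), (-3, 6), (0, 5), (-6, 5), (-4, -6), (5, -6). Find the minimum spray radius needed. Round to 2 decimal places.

7.78

A smallest enclosing disk is always determined by at most three of the input points on its boundary.
The farthest pair is (-6, 5)–(5, -6) with squared distance 242. The circle on this segment as diameter has centre (-0.5, -0.5) and r² = 242/4 = 60.5.
Check (-2, 4): distance² to centre = 22.5 ≤ 60.5, so it lies inside.
All remaining points lie in this disk, and no smaller disk contains both endpoints, so this is the minimum enclosing circle.
r = √(60.5) ≈ 7.78.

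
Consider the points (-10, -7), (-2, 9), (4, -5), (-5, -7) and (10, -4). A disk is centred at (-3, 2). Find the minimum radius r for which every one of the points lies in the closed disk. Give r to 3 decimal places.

The required radius is the distance from (-3, 2) to the farthest point.
Squared distances: 130, 50, 98, 85, 205.
Maximum is 205, attained at (10, -4).
r = √205 ≈ 14.318.

14.318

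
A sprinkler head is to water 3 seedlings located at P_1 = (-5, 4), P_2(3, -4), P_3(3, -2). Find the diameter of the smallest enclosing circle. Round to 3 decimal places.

Side lengths²: P_1P_2² = 128, P_1P_3² = 100, P_2P_3² = 4.
Since P_1P_2² = 128 ≥ 100 + 4 = 104, the angle opposite P_1P_2 is not acute, so the smallest enclosing circle has P_1P_2 as diameter.
Centre = midpoint of P_1P_2 = (-1, 0), r² = 128/4 = 32.
Diameter = 2r = 2√32 ≈ 11.314.

11.314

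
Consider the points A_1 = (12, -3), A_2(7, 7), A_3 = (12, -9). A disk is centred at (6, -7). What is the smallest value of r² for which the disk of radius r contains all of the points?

197

The required radius is the distance from (6, -7) to the farthest point.
Squared distances: 52, 197, 40.
Maximum is 197, attained at A_2.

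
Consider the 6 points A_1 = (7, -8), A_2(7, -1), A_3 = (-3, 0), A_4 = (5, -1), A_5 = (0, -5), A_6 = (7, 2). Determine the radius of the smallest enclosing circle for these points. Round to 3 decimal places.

By Welzl's lemma the MEC is supported by two points (diametrically opposite) or three points (on a circumcircle).
The minimum enclosing circle is determined by three boundary points: A_1, A_3, A_6.
Their circumcentre is (2.8, -3) with r² = 42.64.
The farthest remaining point A_2 is at distance² 21.64 ≤ 42.64.
r = √(42.64) ≈ 6.530.

6.530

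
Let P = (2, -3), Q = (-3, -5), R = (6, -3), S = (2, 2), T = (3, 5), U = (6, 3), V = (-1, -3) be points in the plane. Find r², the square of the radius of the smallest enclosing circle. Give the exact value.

32045/882

A smallest enclosing disk is always determined by at most three of the input points on its boundary.
The minimum enclosing circle is determined by three boundary points: Q, T, U.
Their circumcentre is (55/42, -11/14) with r² = 32045/882.
The farthest remaining point R is at distance² 23729/882 ≤ 32045/882.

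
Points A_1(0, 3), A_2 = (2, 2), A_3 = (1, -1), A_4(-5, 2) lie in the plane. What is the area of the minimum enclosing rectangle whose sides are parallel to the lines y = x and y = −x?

In coordinates u = x + y, v = x − y the rectangle is axis-aligned; the map (x,y)→(u,v) scales areas by 2.
u-values: 3, 4, 0, -3; range = 4 − (-3) = 7.
v-values: -3, 0, 2, -7; range = 2 − (-7) = 9.
Area = (7 × 9) / 2 = 31.5.

31.5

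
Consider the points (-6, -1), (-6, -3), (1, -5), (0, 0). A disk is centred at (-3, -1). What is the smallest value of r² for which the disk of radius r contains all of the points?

32

The required radius is the distance from (-3, -1) to the farthest point.
Squared distances: 9, 13, 32, 10.
Maximum is 32, attained at (1, -5).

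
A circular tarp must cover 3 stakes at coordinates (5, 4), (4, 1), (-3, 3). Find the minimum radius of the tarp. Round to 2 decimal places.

Call the three points A, B, C in the order given.
Side lengths²: AB² = 10, AC² = 65, BC² = 53.
Since AC² = 65 ≥ 53 + 10 = 63, the angle opposite AC is not acute, so the smallest enclosing circle has AC as diameter.
Centre = midpoint of AC = (1, 3.5), r² = 65/4 = 16.25.
r = √(16.25) ≈ 4.03.

4.03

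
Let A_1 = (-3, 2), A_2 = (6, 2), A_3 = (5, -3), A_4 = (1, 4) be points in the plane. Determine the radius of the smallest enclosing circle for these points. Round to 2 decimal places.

4.81

The minimum enclosing circle is determined by three boundary points: A_1, A_2, A_3.
Their circumcentre is (1.5, 0.3) with r² = 23.14.
The farthest remaining point A_4 is at distance² 13.94 ≤ 23.14.
r = √(23.14) ≈ 4.81.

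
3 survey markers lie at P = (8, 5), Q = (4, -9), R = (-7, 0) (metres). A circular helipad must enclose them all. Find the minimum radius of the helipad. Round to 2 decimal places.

8.61

Side lengths²: PQ² = 212, PR² = 250, QR² = 202.
Since PR² = 250 < 212 + 202 = 414, the triangle is acute, so the smallest enclosing circle is the circumcircle.
Circumcentre = (30/19, -14/19), r² = 26765/361.
r = √(26765/361) ≈ 8.61.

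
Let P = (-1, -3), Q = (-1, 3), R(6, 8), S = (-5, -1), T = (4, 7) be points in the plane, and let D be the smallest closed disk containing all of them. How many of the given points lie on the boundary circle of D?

The minimum enclosing circle of a finite set is fixed by two of the points (as a diameter) or three (as a circumcircle).
The farthest pair is R–S with squared distance 202. The circle on this segment as diameter has centre (0.5, 3.5) and r² = 202/4 = 50.5.
Check P: distance² to centre = 44.5 ≤ 50.5, so it lies inside.
All remaining points lie in this disk, and no smaller disk contains both endpoints, so this is the minimum enclosing circle.
The points at distance exactly r from the centre are R, S — 2 points.

2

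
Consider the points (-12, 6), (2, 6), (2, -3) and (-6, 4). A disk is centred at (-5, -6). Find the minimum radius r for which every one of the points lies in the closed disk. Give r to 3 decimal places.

13.892

The required radius is the distance from (-5, -6) to the farthest point.
Squared distances: 193, 193, 58, 101.
Maximum is 193, attained at (-12, 6).
r = √193 ≈ 13.892.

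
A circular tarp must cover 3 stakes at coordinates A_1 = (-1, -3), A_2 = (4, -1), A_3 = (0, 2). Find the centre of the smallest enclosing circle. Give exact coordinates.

(47/46, -37/46)

Side lengths²: A_1A_2² = 29, A_1A_3² = 26, A_2A_3² = 25.
Since A_1A_2² = 29 < 26 + 25 = 51, the triangle is acute, so the smallest enclosing circle is the circumcircle.
Circumcentre = (47/46, -37/46), r² = 9425/1058.
Centre = (47/46, -37/46).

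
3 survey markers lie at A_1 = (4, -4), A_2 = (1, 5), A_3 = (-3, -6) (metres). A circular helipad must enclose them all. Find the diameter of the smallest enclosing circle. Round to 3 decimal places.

11.716

Side lengths²: A_1A_2² = 90, A_1A_3² = 53, A_2A_3² = 137.
Since A_2A_3² = 137 < 90 + 53 = 143, the triangle is acute, so the smallest enclosing circle is the circumcircle.
Circumcentre = (-35/46, -27/46), r² = 36305/1058.
Diameter = 2r = 2√(36305/1058) ≈ 11.716.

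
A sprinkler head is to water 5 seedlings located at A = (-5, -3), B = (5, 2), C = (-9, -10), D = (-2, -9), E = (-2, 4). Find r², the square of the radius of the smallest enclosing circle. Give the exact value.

85

A smallest enclosing disk is always determined by at most three of the input points on its boundary.
The farthest pair is B–C with squared distance 340. The circle on this segment as diameter has centre (-2, -4) and r² = 340/4 = 85.
Check A: distance² to centre = 10 ≤ 85, so it lies inside.
All remaining points lie in this disk, and no smaller disk contains both endpoints, so this is the minimum enclosing circle.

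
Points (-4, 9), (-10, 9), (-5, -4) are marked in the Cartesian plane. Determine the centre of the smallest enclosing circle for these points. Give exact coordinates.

Call the three points A, B, C in the order given.
Side lengths²: AB² = 36, AC² = 170, BC² = 194.
Since BC² = 194 < 170 + 36 = 206, the triangle is acute, so the smallest enclosing circle is the circumcircle.
Circumcentre = (-7, 35/13), r² = 8245/169.
Centre = (-7, 35/13).

(-7, 35/13)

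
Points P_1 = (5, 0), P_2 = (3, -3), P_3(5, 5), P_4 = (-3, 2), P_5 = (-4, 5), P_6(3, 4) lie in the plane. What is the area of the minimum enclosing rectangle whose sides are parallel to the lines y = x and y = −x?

82.5

In coordinates u = x + y, v = x − y the rectangle is axis-aligned; the map (x,y)→(u,v) scales areas by 2.
u-values: 5, 0, 10, -1, 1, 7; range = 10 − (-1) = 11.
v-values: 5, 6, 0, -5, -9, -1; range = 6 − (-9) = 15.
Area = (11 × 15) / 2 = 82.5.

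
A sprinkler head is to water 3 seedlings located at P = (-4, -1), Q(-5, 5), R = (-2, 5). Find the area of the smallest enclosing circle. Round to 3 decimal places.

Side lengths²: PQ² = 37, PR² = 40, QR² = 9.
Since PR² = 40 < 37 + 9 = 46, the triangle is acute, so the smallest enclosing circle is the circumcircle.
Circumcentre = (-3.5, 13/6), r² = 185/18.
Area = π·r² = π·185/18 ≈ 32.289.

32.289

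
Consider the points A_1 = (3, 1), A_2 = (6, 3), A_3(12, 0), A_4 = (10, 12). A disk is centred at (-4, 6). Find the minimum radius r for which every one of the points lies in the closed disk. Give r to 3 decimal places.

17.088

The required radius is the distance from (-4, 6) to the farthest point.
Squared distances: 74, 109, 292, 232.
Maximum is 292, attained at A_3.
r = √292 ≈ 17.088.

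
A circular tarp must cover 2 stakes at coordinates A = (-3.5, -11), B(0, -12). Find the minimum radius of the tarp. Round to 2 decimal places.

1.82

The smallest circle enclosing two points has them as diameter endpoints.
Centre = midpoint = (-1.75, -11.5); r² = |AB|²/4 = 13.25/4 = 3.3125.
r = √(3.3125) ≈ 1.82.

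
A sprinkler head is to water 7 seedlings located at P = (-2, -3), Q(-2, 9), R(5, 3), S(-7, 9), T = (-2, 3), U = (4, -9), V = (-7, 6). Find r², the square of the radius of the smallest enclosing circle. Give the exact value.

111.25

By Welzl's lemma the MEC is supported by two points (diametrically opposite) or three points (on a circumcircle).
The farthest pair is S–U with squared distance 445. The circle on this segment as diameter has centre (-1.5, 0) and r² = 445/4 = 111.25.
Check P: distance² to centre = 9.25 ≤ 111.25, so it lies inside.
All remaining points lie in this disk, and no smaller disk contains both endpoints, so this is the minimum enclosing circle.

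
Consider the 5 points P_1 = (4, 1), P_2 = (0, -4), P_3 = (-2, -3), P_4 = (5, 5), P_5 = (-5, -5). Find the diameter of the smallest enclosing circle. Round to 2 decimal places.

A smallest enclosing disk is always determined by at most three of the input points on its boundary.
The farthest pair is P_4–P_5 with squared distance 200. The circle on this segment as diameter has centre (0, 0) and r² = 200/4 = 50.
Check P_1: distance² to centre = 17 ≤ 50, so it lies inside.
All remaining points lie in this disk, and no smaller disk contains both endpoints, so this is the minimum enclosing circle.
Diameter = 2r = 2√50 ≈ 14.14.

14.14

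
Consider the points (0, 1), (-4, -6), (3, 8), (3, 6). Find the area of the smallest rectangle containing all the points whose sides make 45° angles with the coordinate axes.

73.5

In coordinates u = x + y, v = x − y the rectangle is axis-aligned; the map (x,y)→(u,v) scales areas by 2.
u-values: 1, -10, 11, 9; range = 11 − (-10) = 21.
v-values: -1, 2, -5, -3; range = 2 − (-5) = 7.
Area = (21 × 7) / 2 = 73.5.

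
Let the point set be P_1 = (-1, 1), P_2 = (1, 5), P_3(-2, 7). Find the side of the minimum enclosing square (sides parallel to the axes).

6

The bounding box has width 3 and height 6.
An axis-aligned square enclosing the set must have side ≥ max(width, height).
So the minimum side is max(3, 6) = 6.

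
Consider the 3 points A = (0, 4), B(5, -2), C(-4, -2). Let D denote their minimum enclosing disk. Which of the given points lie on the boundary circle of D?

Side lengths²: AB² = 61, AC² = 52, BC² = 81.
Since BC² = 81 < 61 + 52 = 113, the triangle is acute, so the smallest enclosing circle is the circumcircle.
Circumcentre = (0.5, -2/3), r² = 793/36.
The points at distance exactly r from the centre are A, B, C — 3 points.

A, B, C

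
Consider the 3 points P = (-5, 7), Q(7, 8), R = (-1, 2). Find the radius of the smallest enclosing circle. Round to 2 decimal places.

Side lengths²: PQ² = 145, PR² = 41, QR² = 100.
Since PQ² = 145 ≥ 100 + 41 = 141, the angle opposite PQ is not acute, so the smallest enclosing circle has PQ as diameter.
Centre = midpoint of PQ = (1, 7.5), r² = 145/4 = 36.25.
r = √(36.25) ≈ 6.02.

6.02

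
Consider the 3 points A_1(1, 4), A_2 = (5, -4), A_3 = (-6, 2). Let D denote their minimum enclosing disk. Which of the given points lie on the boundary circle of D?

A_2, A_3

Side lengths²: A_1A_2² = 80, A_1A_3² = 53, A_2A_3² = 157.
Since A_2A_3² = 157 ≥ 80 + 53 = 133, the angle opposite A_2A_3 is not acute, so the smallest enclosing circle has A_2A_3 as diameter.
Centre = midpoint of A_2A_3 = (-0.5, -1), r² = 157/4 = 39.25.
The points at distance exactly r from the centre are A_2, A_3 — 2 points.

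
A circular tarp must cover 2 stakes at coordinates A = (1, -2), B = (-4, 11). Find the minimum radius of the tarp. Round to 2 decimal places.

The smallest circle enclosing two points has them as diameter endpoints.
Centre = midpoint = (-1.5, 4.5); r² = |AB|²/4 = 194/4 = 48.5.
r = √(48.5) ≈ 6.96.

6.96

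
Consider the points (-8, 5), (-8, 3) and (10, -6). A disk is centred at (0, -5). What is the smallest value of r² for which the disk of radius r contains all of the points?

164

The required radius is the distance from (0, -5) to the farthest point.
Squared distances: 164, 128, 101.
Maximum is 164, attained at (-8, 5).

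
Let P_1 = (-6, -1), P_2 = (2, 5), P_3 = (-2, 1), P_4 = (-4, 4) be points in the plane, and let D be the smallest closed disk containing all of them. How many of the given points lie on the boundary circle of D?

2

The minimum enclosing circle of a finite set is fixed by two of the points (as a diameter) or three (as a circumcircle).
The farthest pair is P_1–P_2 with squared distance 100. The circle on this segment as diameter has centre (-2, 2) and r² = 100/4 = 25.
Check P_3: distance² to centre = 1 ≤ 25, so it lies inside.
All remaining points lie in this disk, and no smaller disk contains both endpoints, so this is the minimum enclosing circle.
The points at distance exactly r from the centre are P_1, P_2 — 2 points.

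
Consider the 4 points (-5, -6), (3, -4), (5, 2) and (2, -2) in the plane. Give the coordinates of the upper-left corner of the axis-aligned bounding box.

x-range [-5, 5], y-range [-6, 2].
The upper-left corner is (-5, 2).

(-5, 2)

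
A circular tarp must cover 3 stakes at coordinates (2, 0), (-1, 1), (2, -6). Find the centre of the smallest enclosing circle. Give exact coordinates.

Call the three points A, B, C in the order given.
Side lengths²: AB² = 10, AC² = 36, BC² = 58.
Since BC² = 58 ≥ 36 + 10 = 46, the angle opposite BC is not acute, so the smallest enclosing circle has BC as diameter.
Centre = midpoint of BC = (0.5, -2.5), r² = 58/4 = 14.5.
Centre = (0.5, -2.5).

(0.5, -2.5)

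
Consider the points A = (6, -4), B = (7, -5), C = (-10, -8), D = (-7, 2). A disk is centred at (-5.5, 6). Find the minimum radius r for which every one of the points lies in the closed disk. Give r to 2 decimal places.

16.65

The required radius is the distance from (-5.5, 6) to the farthest point.
Squared distances: 232.25, 277.25, 216.25, 18.25.
Maximum is 277.25, attained at B.
r = √(277.25) ≈ 16.65.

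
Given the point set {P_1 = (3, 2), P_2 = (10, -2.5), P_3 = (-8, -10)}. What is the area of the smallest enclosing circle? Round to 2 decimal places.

Side lengths²: P_1P_2² = 69.25, P_1P_3² = 265, P_2P_3² = 380.25.
Since P_2P_3² = 380.25 ≥ 265 + 69.25 = 334.25, the angle opposite P_2P_3 is not acute, so the smallest enclosing circle has P_2P_3 as diameter.
Centre = midpoint of P_2P_3 = (1, -6.25), r² = 380.25/4 = 95.0625.
Area = π·r² = π·95.0625 ≈ 298.65.

298.65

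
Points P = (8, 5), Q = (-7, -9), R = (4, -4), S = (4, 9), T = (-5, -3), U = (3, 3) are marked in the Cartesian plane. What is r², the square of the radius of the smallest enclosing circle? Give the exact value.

By Welzl's lemma the MEC is supported by two points (diametrically opposite) or three points (on a circumcircle).
The minimum enclosing circle is determined by three boundary points: P, Q, S.
Their circumcentre is (-69/58, -11/58) with r² = 187345/1682.
The farthest remaining point R is at distance² 69721/1682 ≤ 187345/1682.

187345/1682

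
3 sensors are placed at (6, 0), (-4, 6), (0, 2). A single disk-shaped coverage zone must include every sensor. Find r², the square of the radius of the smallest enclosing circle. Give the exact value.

Call the three points A, B, C in the order given.
Side lengths²: AB² = 136, AC² = 40, BC² = 32.
Since AB² = 136 ≥ 40 + 32 = 72, the angle opposite AB is not acute, so the smallest enclosing circle has AB as diameter.
Centre = midpoint of AB = (1, 3), r² = 136/4 = 34.

34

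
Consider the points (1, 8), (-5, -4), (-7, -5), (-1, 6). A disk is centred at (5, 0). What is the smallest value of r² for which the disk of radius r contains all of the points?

The required radius is the distance from (5, 0) to the farthest point.
Squared distances: 80, 116, 169, 72.
Maximum is 169, attained at (-7, -5).

169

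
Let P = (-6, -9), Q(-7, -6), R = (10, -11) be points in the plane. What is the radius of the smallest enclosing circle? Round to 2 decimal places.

Side lengths²: PQ² = 10, PR² = 260, QR² = 314.
Since QR² = 314 ≥ 260 + 10 = 270, the angle opposite QR is not acute, so the smallest enclosing circle has QR as diameter.
Centre = midpoint of QR = (1.5, -8.5), r² = 314/4 = 78.5.
r = √(78.5) ≈ 8.86.

8.86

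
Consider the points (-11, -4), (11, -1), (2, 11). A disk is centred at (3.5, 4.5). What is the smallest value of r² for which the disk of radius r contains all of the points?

282.5

The required radius is the distance from (3.5, 4.5) to the farthest point.
Squared distances: 282.5, 86.5, 44.5.
Maximum is 282.5, attained at (-11, -4).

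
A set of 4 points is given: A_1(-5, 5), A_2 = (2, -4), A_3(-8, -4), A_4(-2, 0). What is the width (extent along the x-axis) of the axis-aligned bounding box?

10

max x = 2, min x = -8, so width = 10.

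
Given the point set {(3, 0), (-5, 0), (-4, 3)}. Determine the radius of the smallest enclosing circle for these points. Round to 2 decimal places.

Call the three points A, B, C in the order given.
Side lengths²: AB² = 64, AC² = 58, BC² = 10.
Since AB² = 64 < 58 + 10 = 68, the triangle is acute, so the smallest enclosing circle is the circumcircle.
Circumcentre = (-1, 1/3), r² = 145/9.
r = √(145/9) ≈ 4.01.

4.01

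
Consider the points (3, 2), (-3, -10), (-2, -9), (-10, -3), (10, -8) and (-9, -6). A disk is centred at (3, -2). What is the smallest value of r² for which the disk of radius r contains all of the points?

170

The required radius is the distance from (3, -2) to the farthest point.
Squared distances: 16, 100, 74, 170, 85, 160.
Maximum is 170, attained at (-10, -3).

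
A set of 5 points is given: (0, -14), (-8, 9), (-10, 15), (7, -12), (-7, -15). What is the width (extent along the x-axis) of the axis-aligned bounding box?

17

max x = 7, min x = -10, so width = 17.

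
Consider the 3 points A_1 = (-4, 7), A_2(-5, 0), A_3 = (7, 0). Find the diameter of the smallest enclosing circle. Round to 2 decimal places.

13.17

Side lengths²: A_1A_2² = 50, A_1A_3² = 170, A_2A_3² = 144.
Since A_1A_3² = 170 < 144 + 50 = 194, the triangle is acute, so the smallest enclosing circle is the circumcircle.
Circumcentre = (1, 19/7), r² = 2125/49.
Diameter = 2r = 2√(2125/49) ≈ 13.17.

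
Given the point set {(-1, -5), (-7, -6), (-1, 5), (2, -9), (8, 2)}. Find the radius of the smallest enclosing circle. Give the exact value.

The minimum enclosing circle of a finite set is fixed by two of the points (as a diameter) or three (as a circumcircle).
The farthest pair is (-7, -6)–(8, 2) with squared distance 289. The circle on this segment as diameter has centre (0.5, -2) and r² = 289/4 = 72.25.
Check (-1, -5): distance² to centre = 11.25 ≤ 72.25, so it lies inside.
All remaining points lie in this disk, and no smaller disk contains both endpoints, so this is the minimum enclosing circle.
r = √(72.25) = 8.5.

8.5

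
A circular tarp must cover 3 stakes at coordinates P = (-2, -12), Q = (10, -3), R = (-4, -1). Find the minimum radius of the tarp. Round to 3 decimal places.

7.906

Side lengths²: PQ² = 225, PR² = 125, QR² = 200.
Since PQ² = 225 < 200 + 125 = 325, the triangle is acute, so the smallest enclosing circle is the circumcircle.
Circumcentre = (2.5, -5.5), r² = 62.5.
r = √(62.5) ≈ 7.906.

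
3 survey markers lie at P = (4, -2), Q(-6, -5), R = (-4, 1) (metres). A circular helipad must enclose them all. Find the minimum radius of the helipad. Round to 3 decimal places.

5.224

Side lengths²: PQ² = 109, PR² = 73, QR² = 40.
Since PQ² = 109 < 73 + 40 = 113, the triangle is acute, so the smallest enclosing circle is the circumcircle.
Circumcentre = (-19/18, -179/54), r² = 39785/1458.
r = √(39785/1458) ≈ 5.224.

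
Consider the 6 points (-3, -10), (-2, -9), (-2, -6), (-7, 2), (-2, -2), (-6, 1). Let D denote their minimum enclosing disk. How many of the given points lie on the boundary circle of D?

2

The minimum enclosing circle of a finite set is fixed by two of the points (as a diameter) or three (as a circumcircle).
The farthest pair is (-3, -10)–(-7, 2) with squared distance 160. The circle on this segment as diameter has centre (-5, -4) and r² = 160/4 = 40.
Check (-2, -9): distance² to centre = 34 ≤ 40, so it lies inside.
All remaining points lie in this disk, and no smaller disk contains both endpoints, so this is the minimum enclosing circle.
The points at distance exactly r from the centre are (-3, -10), (-7, 2) — 2 points.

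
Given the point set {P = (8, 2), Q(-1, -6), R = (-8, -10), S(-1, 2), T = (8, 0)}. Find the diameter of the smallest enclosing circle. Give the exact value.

20

A smallest enclosing disk is always determined by at most three of the input points on its boundary.
The farthest pair is P–R with squared distance 400. The circle on this segment as diameter has centre (0, -4) and r² = 400/4 = 100.
Check Q: distance² to centre = 5 ≤ 100, so it lies inside.
All remaining points lie in this disk, and no smaller disk contains both endpoints, so this is the minimum enclosing circle.
Diameter = 2r = 2√100 = 20.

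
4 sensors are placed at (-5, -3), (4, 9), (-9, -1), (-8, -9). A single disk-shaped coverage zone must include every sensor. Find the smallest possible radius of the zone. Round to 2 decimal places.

The minimum enclosing circle of a finite set is fixed by two of the points (as a diameter) or three (as a circumcircle).
The farthest pair is (4, 9)–(-8, -9) with squared distance 468. The circle on this segment as diameter has centre (-2, 0) and r² = 468/4 = 117.
Check (-5, -3): distance² to centre = 18 ≤ 117, so it lies inside.
All remaining points lie in this disk, and no smaller disk contains both endpoints, so this is the minimum enclosing circle.
r = √117 ≈ 10.82.

10.82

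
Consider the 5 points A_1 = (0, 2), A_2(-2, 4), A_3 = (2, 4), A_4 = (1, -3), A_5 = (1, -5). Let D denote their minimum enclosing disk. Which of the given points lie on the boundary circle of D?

A_2, A_3, A_5

A smallest enclosing disk is always determined by at most three of the input points on its boundary.
The minimum enclosing circle is determined by three boundary points: A_2, A_3, A_5.
Their circumcentre is (0, -1/3) with r² = 205/9.
The farthest remaining point A_4 is at distance² 73/9 ≤ 205/9.
The points at distance exactly r from the centre are A_2, A_3, A_5 — 3 points.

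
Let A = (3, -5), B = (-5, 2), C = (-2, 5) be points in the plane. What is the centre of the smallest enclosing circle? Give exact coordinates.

Side lengths²: AB² = 113, AC² = 125, BC² = 18.
Since AC² = 125 < 113 + 18 = 131, the triangle is acute, so the smallest enclosing circle is the circumcircle.
Circumcentre = (1/6, -1/6), r² = 565/18.
Centre = (1/6, -1/6).

(1/6, -1/6)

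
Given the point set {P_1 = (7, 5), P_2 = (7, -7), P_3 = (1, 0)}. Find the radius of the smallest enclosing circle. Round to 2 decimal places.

6.00

Side lengths²: P_1P_2² = 144, P_1P_3² = 61, P_2P_3² = 85.
Since P_1P_2² = 144 < 85 + 61 = 146, the triangle is acute, so the smallest enclosing circle is the circumcircle.
Circumcentre = (83/12, -1), r² = 5185/144.
r = √(5185/144) ≈ 6.00.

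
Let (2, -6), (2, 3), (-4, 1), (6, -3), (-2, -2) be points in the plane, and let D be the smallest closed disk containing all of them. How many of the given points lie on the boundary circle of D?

2

The minimum enclosing circle of a finite set is fixed by two of the points (as a diameter) or three (as a circumcircle).
The farthest pair is (-4, 1)–(6, -3) with squared distance 116. The circle on this segment as diameter has centre (1, -1) and r² = 116/4 = 29.
Check (2, -6): distance² to centre = 26 ≤ 29, so it lies inside.
All remaining points lie in this disk, and no smaller disk contains both endpoints, so this is the minimum enclosing circle.
The points at distance exactly r from the centre are (-4, 1), (6, -3) — 2 points.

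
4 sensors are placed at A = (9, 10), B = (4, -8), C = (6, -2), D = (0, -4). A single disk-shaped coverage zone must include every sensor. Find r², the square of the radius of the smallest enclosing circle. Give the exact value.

A smallest enclosing disk is always determined by at most three of the input points on its boundary.
The farthest pair is A–B with squared distance 349. The circle on this segment as diameter has centre (6.5, 1) and r² = 349/4 = 87.25.
Check C: distance² to centre = 9.25 ≤ 87.25, so it lies inside.
All remaining points lie in this disk, and no smaller disk contains both endpoints, so this is the minimum enclosing circle.

87.25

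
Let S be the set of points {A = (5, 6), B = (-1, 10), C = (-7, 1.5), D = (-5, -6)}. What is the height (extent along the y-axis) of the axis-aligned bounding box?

max y = 10, min y = -6, so height = 16.

16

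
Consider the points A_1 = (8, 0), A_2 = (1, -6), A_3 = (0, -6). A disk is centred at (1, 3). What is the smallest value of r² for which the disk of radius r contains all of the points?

The required radius is the distance from (1, 3) to the farthest point.
Squared distances: 58, 81, 82.
Maximum is 82, attained at A_3.

82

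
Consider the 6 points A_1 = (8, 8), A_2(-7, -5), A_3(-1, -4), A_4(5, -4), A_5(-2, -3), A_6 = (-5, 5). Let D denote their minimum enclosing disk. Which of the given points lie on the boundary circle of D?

By Welzl's lemma the MEC is supported by two points (diametrically opposite) or three points (on a circumcircle).
The farthest pair is A_1–A_2 with squared distance 394. The circle on this segment as diameter has centre (0.5, 1.5) and r² = 394/4 = 98.5.
Check A_3: distance² to centre = 32.5 ≤ 98.5, so it lies inside.
All remaining points lie in this disk, and no smaller disk contains both endpoints, so this is the minimum enclosing circle.
The points at distance exactly r from the centre are A_1, A_2 — 2 points.

A_1, A_2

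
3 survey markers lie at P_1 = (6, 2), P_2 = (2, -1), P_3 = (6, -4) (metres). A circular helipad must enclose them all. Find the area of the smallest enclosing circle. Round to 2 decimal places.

30.68

Side lengths²: P_1P_2² = 25, P_1P_3² = 36, P_2P_3² = 25.
Since P_1P_3² = 36 < 25 + 25 = 50, the triangle is acute, so the smallest enclosing circle is the circumcircle.
Circumcentre = (5.125, -1), r² = 9.765625.
Area = π·r² = π·9.765625 ≈ 30.68.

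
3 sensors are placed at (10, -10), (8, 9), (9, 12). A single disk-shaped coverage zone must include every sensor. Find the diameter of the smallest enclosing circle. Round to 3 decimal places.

Call the three points A, B, C in the order given.
Side lengths²: AB² = 365, AC² = 485, BC² = 10.
Since AC² = 485 ≥ 365 + 10 = 375, the angle opposite AC is not acute, so the smallest enclosing circle has AC as diameter.
Centre = midpoint of AC = (9.5, 1), r² = 485/4 = 121.25.
Diameter = 2r = 2√(121.25) ≈ 22.023.

22.023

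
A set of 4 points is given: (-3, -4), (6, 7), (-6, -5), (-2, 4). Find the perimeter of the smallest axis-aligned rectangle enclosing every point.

Width = max x − min x = 6 − (-6) = 12.
Height = max y − min y = 7 − (-5) = 12.
Perimeter = 2(12 + 12) = 48.

48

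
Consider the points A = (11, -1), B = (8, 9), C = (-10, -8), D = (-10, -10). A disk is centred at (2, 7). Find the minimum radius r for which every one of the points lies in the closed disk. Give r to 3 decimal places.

The required radius is the distance from (2, 7) to the farthest point.
Squared distances: 145, 40, 369, 433.
Maximum is 433, attained at D.
r = √433 ≈ 20.809.

20.809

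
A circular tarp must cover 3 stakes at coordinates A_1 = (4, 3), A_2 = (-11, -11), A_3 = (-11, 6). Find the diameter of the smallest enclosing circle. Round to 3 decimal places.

20.925

Side lengths²: A_1A_2² = 421, A_1A_3² = 234, A_2A_3² = 289.
Since A_1A_2² = 421 < 289 + 234 = 523, the triangle is acute, so the smallest enclosing circle is the circumcircle.
Circumcentre = (-4.9, -2.5), r² = 109.46.
Diameter = 2r = 2√(109.46) ≈ 20.925.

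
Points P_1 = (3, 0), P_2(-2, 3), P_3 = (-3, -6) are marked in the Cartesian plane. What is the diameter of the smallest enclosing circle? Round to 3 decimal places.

Side lengths²: P_1P_2² = 34, P_1P_3² = 72, P_2P_3² = 82.
Since P_2P_3² = 82 < 72 + 34 = 106, the triangle is acute, so the smallest enclosing circle is the circumcircle.
Circumcentre = (-1.375, -1.625), r² = 21.78125.
Diameter = 2r = 2√(21.78125) ≈ 9.334.

9.334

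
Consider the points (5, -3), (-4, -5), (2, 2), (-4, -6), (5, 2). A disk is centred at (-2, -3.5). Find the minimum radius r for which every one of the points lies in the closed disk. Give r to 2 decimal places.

The required radius is the distance from (-2, -3.5) to the farthest point.
Squared distances: 49.25, 6.25, 46.25, 10.25, 79.25.
Maximum is 79.25, attained at (5, 2).
r = √(79.25) ≈ 8.90.

8.90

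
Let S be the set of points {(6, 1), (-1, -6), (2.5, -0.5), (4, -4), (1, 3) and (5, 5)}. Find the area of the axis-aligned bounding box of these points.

x ranges over [-1, 6], width 7.
y ranges over [-6, 5], height 11.
Area = 7 × 11 = 77.

77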